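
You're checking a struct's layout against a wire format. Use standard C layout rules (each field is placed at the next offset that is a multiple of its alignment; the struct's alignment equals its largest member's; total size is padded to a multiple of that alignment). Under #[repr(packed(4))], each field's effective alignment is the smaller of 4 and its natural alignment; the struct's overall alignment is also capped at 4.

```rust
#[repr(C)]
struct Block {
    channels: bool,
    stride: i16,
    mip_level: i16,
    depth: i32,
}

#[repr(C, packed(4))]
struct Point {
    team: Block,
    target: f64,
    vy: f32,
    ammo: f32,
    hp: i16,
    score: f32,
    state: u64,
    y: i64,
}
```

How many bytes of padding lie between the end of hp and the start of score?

2

Block: 0..1  channels  (1B, 1-aligned); 1..2  -- padding (1B); 2..4  stride  (2B, 2-aligned); 4..6  mip_level  (2B, 2-aligned); 6..8  -- padding (2B); 8..12  depth  (4B, 4-aligned); sizeof = 12, alignof = 4
0..12  team  (12B, 4-aligned)
12..20  target  (8B, 4-aligned)
20..24  vy  (4B, 4-aligned)
24..28  ammo  (4B, 4-aligned)
28..30  hp  (2B, 2-aligned)
30..32  -- padding (2B)
32..36  score  (4B, 4-aligned)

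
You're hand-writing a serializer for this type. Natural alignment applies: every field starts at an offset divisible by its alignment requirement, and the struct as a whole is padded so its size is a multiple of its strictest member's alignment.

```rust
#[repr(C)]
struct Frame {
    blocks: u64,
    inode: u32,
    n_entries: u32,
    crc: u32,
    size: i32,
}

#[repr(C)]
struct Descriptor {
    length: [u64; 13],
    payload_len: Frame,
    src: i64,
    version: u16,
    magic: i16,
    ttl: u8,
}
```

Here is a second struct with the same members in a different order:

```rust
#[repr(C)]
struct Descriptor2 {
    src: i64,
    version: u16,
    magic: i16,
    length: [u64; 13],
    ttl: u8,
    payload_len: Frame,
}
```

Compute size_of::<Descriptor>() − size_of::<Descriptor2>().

Frame: blocks at 0 (size 8, align 8) → ends 8; inode at 8 (size 4, align 4) → ends 12; n_entries at 12 (size 4, align 4) → ends 16; crc at 16 (size 4, align 4) → ends 20; size at 20 (size 4, align 4) → ends 24; total 24 bytes, alignment 8
length at 0 (size 104, align 8) → ends 104
payload_len at 104 (size 24, align 8) → ends 128
src at 128 (size 8, align 8) → ends 136
version at 136 (size 2, align 2) → ends 138
magic at 138 (size 2, align 2) → ends 140
ttl at 140 (size 1, align 1) → ends 141
tail pad 3 to reach multiple of 8
total 144 bytes, alignment 8
— Descriptor2 —
src at 0 (size 8, align 8) → ends 8
version at 8 (size 2, align 2) → ends 10
magic at 10 (size 2, align 2) → ends 12
pad 4 to align 8 for length
length at 16 (size 104, align 8) → ends 120
ttl at 120 (size 1, align 1) → ends 121
pad 7 to align 8 for payload_len
payload_len at 128 (size 24, align 8) → ends 152
total 152 bytes, alignment 8
144 − 152 = -8

-8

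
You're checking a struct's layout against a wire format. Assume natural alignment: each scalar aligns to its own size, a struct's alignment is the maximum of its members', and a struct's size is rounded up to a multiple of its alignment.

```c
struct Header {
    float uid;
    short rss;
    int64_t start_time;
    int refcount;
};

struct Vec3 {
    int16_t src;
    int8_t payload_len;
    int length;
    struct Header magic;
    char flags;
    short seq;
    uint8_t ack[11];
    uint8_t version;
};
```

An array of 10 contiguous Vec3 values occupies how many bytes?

480

Header: 0..4  uid  (4B, 4-aligned); 4..6  rss  (2B, 2-aligned); 6..8  -- padding (2B); 8..16  start_time  (8B, 8-aligned); 16..20  refcount  (4B, 4-aligned); 20..24  -- tail padding (4B); sizeof = 24, alignof = 8
0..2  src  (2B, 2-aligned)
2..3  payload_len  (1B, 1-aligned)
3..4  -- padding (1B)
4..8  length  (4B, 4-aligned)
8..32  magic  (24B, 8-aligned)
32..33  flags  (1B, 1-aligned)
33..34  -- padding (1B)
34..36  seq  (2B, 2-aligned)
36..47  ack  (11B, 1-aligned)
47..48  version  (1B, 1-aligned)
sizeof = 48, alignof = 8
array of 10: 10 × 48 = 480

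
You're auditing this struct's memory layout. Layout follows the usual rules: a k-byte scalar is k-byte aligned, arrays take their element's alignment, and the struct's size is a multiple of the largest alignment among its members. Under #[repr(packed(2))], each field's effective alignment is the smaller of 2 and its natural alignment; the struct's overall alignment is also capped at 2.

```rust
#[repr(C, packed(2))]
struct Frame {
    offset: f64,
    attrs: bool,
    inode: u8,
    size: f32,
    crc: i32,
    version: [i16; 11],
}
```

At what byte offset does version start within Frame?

@0: offset [8B, align 2] → 8
@8: attrs [1B, align 1] → 9
@9: inode [1B, align 1] → 10
@10: size [4B, align 2] → 14
@14: crc [4B, align 2] → 18
@18: version [22B, align 2] → 40

18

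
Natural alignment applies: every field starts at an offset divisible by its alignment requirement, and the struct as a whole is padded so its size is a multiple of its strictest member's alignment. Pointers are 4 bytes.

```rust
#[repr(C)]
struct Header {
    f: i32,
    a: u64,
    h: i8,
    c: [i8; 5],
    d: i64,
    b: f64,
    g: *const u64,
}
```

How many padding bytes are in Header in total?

@0: f [4B, align 4] → 4
+4 pad (align 8)
@8: a [8B, align 8] → 16
@16: h [1B, align 1] → 17
@17: c [5B, align 1] → 22
+2 pad (align 8)
@24: d [8B, align 8] → 32
@32: b [8B, align 8] → 40
@40: g [4B, align 4] → 44
+4 tail pad (align 8)
size 48, align 8
data bytes 38, size 48 → padding 10

10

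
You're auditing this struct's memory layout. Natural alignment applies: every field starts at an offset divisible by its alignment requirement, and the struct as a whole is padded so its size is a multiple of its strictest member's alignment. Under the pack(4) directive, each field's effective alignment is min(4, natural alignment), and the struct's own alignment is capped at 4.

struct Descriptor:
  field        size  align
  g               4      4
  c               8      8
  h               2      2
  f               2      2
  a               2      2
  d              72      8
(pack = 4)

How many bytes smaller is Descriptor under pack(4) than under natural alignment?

natural layout:
  @0: g [4B, align 4] → 4
  +4 pad (align 8)
  @8: c [8B, align 8] → 16
  @16: h [2B, align 2] → 18
  @18: f [2B, align 2] → 20
  @20: a [2B, align 2] → 22
  +2 pad (align 8)
  @24: d [72B, align 8] → 96
  size 96, align 8
packed(4) layout:
  @0: g [4B, align 4] → 4
  @4: c [8B, align 4] → 12
  @12: h [2B, align 2] → 14
  @14: f [2B, align 2] → 16
  @16: a [2B, align 2] → 18
  +2 pad (align 4)
  @20: d [72B, align 4] → 92
  size 92, align 4
96 − 92 = 4

4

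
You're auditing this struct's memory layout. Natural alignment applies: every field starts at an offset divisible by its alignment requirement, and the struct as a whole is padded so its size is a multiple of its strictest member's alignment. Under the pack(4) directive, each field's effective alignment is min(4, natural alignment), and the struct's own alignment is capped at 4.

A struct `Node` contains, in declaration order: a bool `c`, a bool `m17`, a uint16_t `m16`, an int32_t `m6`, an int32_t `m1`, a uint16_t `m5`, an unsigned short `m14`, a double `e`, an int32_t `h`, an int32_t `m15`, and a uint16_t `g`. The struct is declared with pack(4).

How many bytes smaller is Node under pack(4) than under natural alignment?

natural layout:
  c at 0 (size 1, align 1) → ends 1
  m17 at 1 (size 1, align 1) → ends 2
  m16 at 2 (size 2, align 2) → ends 4
  m6 at 4 (size 4, align 4) → ends 8
  m1 at 8 (size 4, align 4) → ends 12
  m5 at 12 (size 2, align 2) → ends 14
  m14 at 14 (size 2, align 2) → ends 16
  e at 16 (size 8, align 8) → ends 24
  h at 24 (size 4, align 4) → ends 28
  m15 at 28 (size 4, align 4) → ends 32
  g at 32 (size 2, align 2) → ends 34
  tail pad 6 to reach multiple of 8
  total 40 bytes, alignment 8
packed(4) layout:
  c at 0 (size 1, align 1) → ends 1
  m17 at 1 (size 1, align 1) → ends 2
  m16 at 2 (size 2, align 2) → ends 4
  m6 at 4 (size 4, align 4) → ends 8
  m1 at 8 (size 4, align 4) → ends 12
  m5 at 12 (size 2, align 2) → ends 14
  m14 at 14 (size 2, align 2) → ends 16
  e at 16 (size 8, align 4) → ends 24
  h at 24 (size 4, align 4) → ends 28
  m15 at 28 (size 4, align 4) → ends 32
  g at 32 (size 2, align 2) → ends 34
  tail pad 2 to reach multiple of 4
  total 36 bytes, alignment 4
40 − 36 = 4

4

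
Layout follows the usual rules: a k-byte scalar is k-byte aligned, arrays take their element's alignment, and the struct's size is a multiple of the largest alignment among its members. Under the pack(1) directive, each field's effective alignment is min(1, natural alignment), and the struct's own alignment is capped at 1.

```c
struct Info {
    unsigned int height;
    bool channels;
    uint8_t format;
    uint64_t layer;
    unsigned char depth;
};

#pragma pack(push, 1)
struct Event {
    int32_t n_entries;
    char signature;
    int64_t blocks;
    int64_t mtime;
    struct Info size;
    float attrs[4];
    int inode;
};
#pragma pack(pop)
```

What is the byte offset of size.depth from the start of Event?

Info: height at 0 (size 4, align 4) → ends 4; channels at 4 (size 1, align 1) → ends 5; format at 5 (size 1, align 1) → ends 6; pad 2 to align 8 for layer; layer at 8 (size 8, align 8) → ends 16; depth at 16 (size 1, align 1) → ends 17; tail pad 7 to reach multiple of 8; total 24 bytes, alignment 8
n_entries at 0 (size 4, align 1) → ends 4
signature at 4 (size 1, align 1) → ends 5
blocks at 5 (size 8, align 1) → ends 13
mtime at 13 (size 8, align 1) → ends 21
size at 21 (size 24, align 1) → ends 45
within Info: depth at 16
21 + 16 = 37

37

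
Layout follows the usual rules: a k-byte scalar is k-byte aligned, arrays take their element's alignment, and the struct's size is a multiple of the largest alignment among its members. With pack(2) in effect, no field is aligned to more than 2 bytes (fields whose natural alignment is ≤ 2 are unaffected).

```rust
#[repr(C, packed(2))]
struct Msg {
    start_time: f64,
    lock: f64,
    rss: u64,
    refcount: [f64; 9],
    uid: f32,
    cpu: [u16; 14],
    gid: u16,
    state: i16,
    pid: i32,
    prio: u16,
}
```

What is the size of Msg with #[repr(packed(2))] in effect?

0..8  start_time  (8B, 2-aligned)
8..16  lock  (8B, 2-aligned)
16..24  rss  (8B, 2-aligned)
24..96  refcount  (72B, 2-aligned)
96..100  uid  (4B, 2-aligned)
100..128  cpu  (28B, 2-aligned)
128..130  gid  (2B, 2-aligned)
130..132  state  (2B, 2-aligned)
132..136  pid  (4B, 2-aligned)
136..138  prio  (2B, 2-aligned)
sizeof = 138, alignof = 2

138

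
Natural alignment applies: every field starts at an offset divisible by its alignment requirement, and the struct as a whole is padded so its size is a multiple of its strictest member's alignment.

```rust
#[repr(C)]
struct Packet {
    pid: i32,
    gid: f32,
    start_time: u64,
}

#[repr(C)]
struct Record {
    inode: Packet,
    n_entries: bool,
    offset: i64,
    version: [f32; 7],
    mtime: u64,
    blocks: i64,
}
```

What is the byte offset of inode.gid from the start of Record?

Packet: pid at 0 (size 4, align 4) → ends 4; gid at 4 (size 4, align 4) → ends 8; start_time at 8 (size 8, align 8) → ends 16; total 16 bytes, alignment 8
inode at 0 (size 16, align 8) → ends 16
within Packet: gid at 4
0 + 4 = 4

4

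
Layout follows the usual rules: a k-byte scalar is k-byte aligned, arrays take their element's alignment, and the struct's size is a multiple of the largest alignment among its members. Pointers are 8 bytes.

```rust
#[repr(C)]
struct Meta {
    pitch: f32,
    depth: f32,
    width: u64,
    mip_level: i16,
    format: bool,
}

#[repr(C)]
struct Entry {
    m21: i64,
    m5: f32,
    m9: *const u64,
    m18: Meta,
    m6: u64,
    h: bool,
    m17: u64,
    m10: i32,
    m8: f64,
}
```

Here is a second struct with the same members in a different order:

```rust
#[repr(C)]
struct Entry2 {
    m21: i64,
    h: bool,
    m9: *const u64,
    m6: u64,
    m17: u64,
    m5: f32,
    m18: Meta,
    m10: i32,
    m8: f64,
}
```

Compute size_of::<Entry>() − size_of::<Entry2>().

0

Meta: 0..4  pitch  (4B, 4-aligned); 4..8  depth  (4B, 4-aligned); 8..16  width  (8B, 8-aligned); 16..18  mip_level  (2B, 2-aligned); 18..19  format  (1B, 1-aligned); 19..24  -- tail padding (5B); sizeof = 24, alignof = 8
0..8  m21  (8B, 8-aligned)
8..12  m5  (4B, 4-aligned)
12..16  -- padding (4B)
16..24  m9  (8B, 8-aligned)
24..48  m18  (24B, 8-aligned)
48..56  m6  (8B, 8-aligned)
56..57  h  (1B, 1-aligned)
57..64  -- padding (7B)
64..72  m17  (8B, 8-aligned)
72..76  m10  (4B, 4-aligned)
76..80  -- padding (4B)
80..88  m8  (8B, 8-aligned)
sizeof = 88, alignof = 8
— Entry2 —
0..8  m21  (8B, 8-aligned)
8..9  h  (1B, 1-aligned)
9..16  -- padding (7B)
16..24  m9  (8B, 8-aligned)
24..32  m6  (8B, 8-aligned)
32..40  m17  (8B, 8-aligned)
40..44  m5  (4B, 4-aligned)
44..48  -- padding (4B)
48..72  m18  (24B, 8-aligned)
72..76  m10  (4B, 4-aligned)
76..80  -- padding (4B)
80..88  m8  (8B, 8-aligned)
sizeof = 88, alignof = 8
88 − 88 = 0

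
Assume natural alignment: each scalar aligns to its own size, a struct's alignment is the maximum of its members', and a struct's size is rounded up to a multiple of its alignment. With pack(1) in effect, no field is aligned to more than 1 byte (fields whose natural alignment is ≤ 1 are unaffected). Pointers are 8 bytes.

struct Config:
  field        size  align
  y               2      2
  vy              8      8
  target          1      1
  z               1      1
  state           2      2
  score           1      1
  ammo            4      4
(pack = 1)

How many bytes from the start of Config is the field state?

12

@0: y [2B, align 1] → 2
@2: vy [8B, align 1] → 10
@10: target [1B, align 1] → 11
@11: z [1B, align 1] → 12
@12: state [2B, align 1] → 14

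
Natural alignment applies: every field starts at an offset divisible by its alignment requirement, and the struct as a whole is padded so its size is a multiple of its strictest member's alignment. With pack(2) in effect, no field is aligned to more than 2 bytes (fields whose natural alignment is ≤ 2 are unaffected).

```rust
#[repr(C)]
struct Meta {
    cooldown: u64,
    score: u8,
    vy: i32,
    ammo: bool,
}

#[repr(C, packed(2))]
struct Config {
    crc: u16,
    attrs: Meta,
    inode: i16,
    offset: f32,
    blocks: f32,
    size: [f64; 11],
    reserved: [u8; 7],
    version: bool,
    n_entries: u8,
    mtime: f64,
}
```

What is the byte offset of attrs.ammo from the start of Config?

18

Meta: 0..8  cooldown  (8B, 8-aligned); 8..9  score  (1B, 1-aligned); 9..12  -- padding (3B); 12..16  vy  (4B, 4-aligned); 16..17  ammo  (1B, 1-aligned); 17..24  -- tail padding (7B); sizeof = 24, alignof = 8
0..2  crc  (2B, 2-aligned)
2..26  attrs  (24B, 2-aligned)
within Meta: ammo at 16
2 + 16 = 18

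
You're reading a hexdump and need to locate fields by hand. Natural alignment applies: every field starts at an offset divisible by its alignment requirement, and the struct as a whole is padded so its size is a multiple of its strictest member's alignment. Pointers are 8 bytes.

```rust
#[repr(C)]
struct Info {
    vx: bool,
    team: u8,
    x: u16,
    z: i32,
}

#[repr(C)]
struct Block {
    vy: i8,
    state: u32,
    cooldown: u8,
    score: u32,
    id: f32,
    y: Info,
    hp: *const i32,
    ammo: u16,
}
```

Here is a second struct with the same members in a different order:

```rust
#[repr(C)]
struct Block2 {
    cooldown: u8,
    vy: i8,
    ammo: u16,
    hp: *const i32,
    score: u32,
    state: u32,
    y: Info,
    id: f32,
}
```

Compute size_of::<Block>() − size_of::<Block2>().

8

Info: 0..1  vx  (1B, 1-aligned); 1..2  team  (1B, 1-aligned); 2..4  x  (2B, 2-aligned); 4..8  z  (4B, 4-aligned); sizeof = 8, alignof = 4
0..1  vy  (1B, 1-aligned)
1..4  -- padding (3B)
4..8  state  (4B, 4-aligned)
8..9  cooldown  (1B, 1-aligned)
9..12  -- padding (3B)
12..16  score  (4B, 4-aligned)
16..20  id  (4B, 4-aligned)
20..28  y  (8B, 4-aligned)
28..32  -- padding (4B)
32..40  hp  (8B, 8-aligned)
40..42  ammo  (2B, 2-aligned)
42..48  -- tail padding (6B)
sizeof = 48, alignof = 8
— Block2 —
0..1  cooldown  (1B, 1-aligned)
1..2  vy  (1B, 1-aligned)
2..4  ammo  (2B, 2-aligned)
4..8  -- padding (4B)
8..16  hp  (8B, 8-aligned)
16..20  score  (4B, 4-aligned)
20..24  state  (4B, 4-aligned)
24..32  y  (8B, 4-aligned)
32..36  id  (4B, 4-aligned)
36..40  -- tail padding (4B)
sizeof = 40, alignof = 8
48 − 40 = 8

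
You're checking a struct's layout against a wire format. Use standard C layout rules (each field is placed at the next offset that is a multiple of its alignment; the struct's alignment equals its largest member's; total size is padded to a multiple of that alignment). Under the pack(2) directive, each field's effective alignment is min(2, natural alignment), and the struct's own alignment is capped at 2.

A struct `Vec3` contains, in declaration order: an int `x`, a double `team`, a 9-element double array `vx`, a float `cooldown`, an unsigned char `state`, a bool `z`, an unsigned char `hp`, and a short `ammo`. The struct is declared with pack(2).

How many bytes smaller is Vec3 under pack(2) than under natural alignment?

10

natural layout:
  @0: x [4B, align 4] → 4
  +4 pad (align 8)
  @8: team [8B, align 8] → 16
  @16: vx [72B, align 8] → 88
  @88: cooldown [4B, align 4] → 92
  @92: state [1B, align 1] → 93
  @93: z [1B, align 1] → 94
  @94: hp [1B, align 1] → 95
  +1 pad (align 2)
  @96: ammo [2B, align 2] → 98
  +6 tail pad (align 8)
  size 104, align 8
packed(2) layout:
  @0: x [4B, align 2] → 4
  @4: team [8B, align 2] → 12
  @12: vx [72B, align 2] → 84
  @84: cooldown [4B, align 2] → 88
  @88: state [1B, align 1] → 89
  @89: z [1B, align 1] → 90
  @90: hp [1B, align 1] → 91
  +1 pad (align 2)
  @92: ammo [2B, align 2] → 94
  size 94, align 2
104 − 94 = 10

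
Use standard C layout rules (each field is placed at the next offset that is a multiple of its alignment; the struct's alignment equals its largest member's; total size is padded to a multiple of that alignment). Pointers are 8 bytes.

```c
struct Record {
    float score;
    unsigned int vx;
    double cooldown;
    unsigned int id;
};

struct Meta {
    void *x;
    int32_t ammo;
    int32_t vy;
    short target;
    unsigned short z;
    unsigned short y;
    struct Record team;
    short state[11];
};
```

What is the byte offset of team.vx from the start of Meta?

28

Record: score at 0 (size 4, align 4) → ends 4; vx at 4 (size 4, align 4) → ends 8; cooldown at 8 (size 8, align 8) → ends 16; id at 16 (size 4, align 4) → ends 20; tail pad 4 to reach multiple of 8; total 24 bytes, alignment 8
x at 0 (size 8, align 8) → ends 8
ammo at 8 (size 4, align 4) → ends 12
vy at 12 (size 4, align 4) → ends 16
target at 16 (size 2, align 2) → ends 18
z at 18 (size 2, align 2) → ends 20
y at 20 (size 2, align 2) → ends 22
pad 2 to align 8 for team
team at 24 (size 24, align 8) → ends 48
within Record: vx at 4
24 + 4 = 28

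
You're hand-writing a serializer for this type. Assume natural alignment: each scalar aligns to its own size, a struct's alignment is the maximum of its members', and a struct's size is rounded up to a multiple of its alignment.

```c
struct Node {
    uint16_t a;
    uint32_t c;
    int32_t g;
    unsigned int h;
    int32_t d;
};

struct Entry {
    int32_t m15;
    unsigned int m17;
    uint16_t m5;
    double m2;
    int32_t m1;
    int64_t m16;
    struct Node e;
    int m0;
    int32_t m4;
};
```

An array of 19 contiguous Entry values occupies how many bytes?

1368

Node: @0: a [2B, align 2] → 2; +2 pad (align 4); @4: c [4B, align 4] → 8; @8: g [4B, align 4] → 12; @12: h [4B, align 4] → 16; @16: d [4B, align 4] → 20; size 20, align 4
@0: m15 [4B, align 4] → 4
@4: m17 [4B, align 4] → 8
@8: m5 [2B, align 2] → 10
+6 pad (align 8)
@16: m2 [8B, align 8] → 24
@24: m1 [4B, align 4] → 28
+4 pad (align 8)
@32: m16 [8B, align 8] → 40
@40: e [20B, align 4] → 60
@60: m0 [4B, align 4] → 64
@64: m4 [4B, align 4] → 68
+4 tail pad (align 8)
size 72, align 8
array of 19: 19 × 72 = 1368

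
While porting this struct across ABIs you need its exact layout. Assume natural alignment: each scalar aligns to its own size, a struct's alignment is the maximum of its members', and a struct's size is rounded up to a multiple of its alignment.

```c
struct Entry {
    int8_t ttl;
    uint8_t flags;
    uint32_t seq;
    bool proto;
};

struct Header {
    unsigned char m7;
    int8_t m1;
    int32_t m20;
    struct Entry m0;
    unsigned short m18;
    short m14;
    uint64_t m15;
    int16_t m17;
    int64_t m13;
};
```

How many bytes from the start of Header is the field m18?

20

Entry: 0..1  ttl  (1B, 1-aligned); 1..2  flags  (1B, 1-aligned); 2..4  -- padding (2B); 4..8  seq  (4B, 4-aligned); 8..9  proto  (1B, 1-aligned); 9..12  -- tail padding (3B); sizeof = 12, alignof = 4
0..1  m7  (1B, 1-aligned)
1..2  m1  (1B, 1-aligned)
2..4  -- padding (2B)
4..8  m20  (4B, 4-aligned)
8..20  m0  (12B, 4-aligned)
20..22  m18  (2B, 2-aligned)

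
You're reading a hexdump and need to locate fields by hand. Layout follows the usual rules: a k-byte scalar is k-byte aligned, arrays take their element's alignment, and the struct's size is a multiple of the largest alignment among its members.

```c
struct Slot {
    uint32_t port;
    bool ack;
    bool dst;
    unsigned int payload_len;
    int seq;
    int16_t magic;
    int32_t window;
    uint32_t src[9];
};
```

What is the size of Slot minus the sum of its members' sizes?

4

0..4  port  (4B, 4-aligned)
4..5  ack  (1B, 1-aligned)
5..6  dst  (1B, 1-aligned)
6..8  -- padding (2B)
8..12  payload_len  (4B, 4-aligned)
12..16  seq  (4B, 4-aligned)
16..18  magic  (2B, 2-aligned)
18..20  -- padding (2B)
20..24  window  (4B, 4-aligned)
24..60  src  (36B, 4-aligned)
sizeof = 60, alignof = 4
data bytes 56, size 60 → padding 4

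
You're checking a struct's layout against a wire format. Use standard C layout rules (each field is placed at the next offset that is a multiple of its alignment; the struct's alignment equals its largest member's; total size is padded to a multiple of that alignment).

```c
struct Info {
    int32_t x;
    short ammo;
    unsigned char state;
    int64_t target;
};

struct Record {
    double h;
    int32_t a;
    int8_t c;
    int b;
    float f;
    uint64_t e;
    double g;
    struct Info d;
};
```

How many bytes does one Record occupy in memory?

56

Info: @0: x [4B, align 4] → 4; @4: ammo [2B, align 2] → 6; @6: state [1B, align 1] → 7; +1 pad (align 8); @8: target [8B, align 8] → 16; size 16, align 8
@0: h [8B, align 8] → 8
@8: a [4B, align 4] → 12
@12: c [1B, align 1] → 13
+3 pad (align 4)
@16: b [4B, align 4] → 20
@20: f [4B, align 4] → 24
@24: e [8B, align 8] → 32
@32: g [8B, align 8] → 40
@40: d [16B, align 8] → 56
size 56, align 8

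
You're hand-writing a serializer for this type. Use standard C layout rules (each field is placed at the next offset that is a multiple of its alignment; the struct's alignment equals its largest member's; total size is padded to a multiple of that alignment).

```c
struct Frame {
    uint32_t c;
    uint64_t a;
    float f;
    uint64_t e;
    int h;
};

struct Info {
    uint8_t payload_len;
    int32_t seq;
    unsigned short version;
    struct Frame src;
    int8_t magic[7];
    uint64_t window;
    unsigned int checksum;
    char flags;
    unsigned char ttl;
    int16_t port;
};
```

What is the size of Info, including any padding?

80

Frame: 0..4  c  (4B, 4-aligned); 4..8  -- padding (4B); 8..16  a  (8B, 8-aligned); 16..20  f  (4B, 4-aligned); 20..24  -- padding (4B); 24..32  e  (8B, 8-aligned); 32..36  h  (4B, 4-aligned); 36..40  -- tail padding (4B); sizeof = 40, alignof = 8
0..1  payload_len  (1B, 1-aligned)
1..4  -- padding (3B)
4..8  seq  (4B, 4-aligned)
8..10  version  (2B, 2-aligned)
10..16  -- padding (6B)
16..56  src  (40B, 8-aligned)
56..63  magic  (7B, 1-aligned)
63..64  -- padding (1B)
64..72  window  (8B, 8-aligned)
72..76  checksum  (4B, 4-aligned)
76..77  flags  (1B, 1-aligned)
77..78  ttl  (1B, 1-aligned)
78..80  port  (2B, 2-aligned)
sizeof = 80, alignof = 8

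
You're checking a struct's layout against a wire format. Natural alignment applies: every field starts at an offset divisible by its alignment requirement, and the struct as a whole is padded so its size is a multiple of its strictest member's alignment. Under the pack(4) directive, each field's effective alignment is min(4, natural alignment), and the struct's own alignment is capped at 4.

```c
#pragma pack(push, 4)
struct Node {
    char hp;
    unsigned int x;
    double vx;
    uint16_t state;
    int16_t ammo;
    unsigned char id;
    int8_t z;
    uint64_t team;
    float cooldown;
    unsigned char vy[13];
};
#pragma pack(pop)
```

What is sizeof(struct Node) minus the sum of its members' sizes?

@0: hp [1B, align 1] → 1
+3 pad (align 4)
@4: x [4B, align 4] → 8
@8: vx [8B, align 4] → 16
@16: state [2B, align 2] → 18
@18: ammo [2B, align 2] → 20
@20: id [1B, align 1] → 21
@21: z [1B, align 1] → 22
+2 pad (align 4)
@24: team [8B, align 4] → 32
@32: cooldown [4B, align 4] → 36
@36: vy [13B, align 1] → 49
+3 tail pad (align 4)
size 52, align 4
data bytes 44, size 52 → padding 8

8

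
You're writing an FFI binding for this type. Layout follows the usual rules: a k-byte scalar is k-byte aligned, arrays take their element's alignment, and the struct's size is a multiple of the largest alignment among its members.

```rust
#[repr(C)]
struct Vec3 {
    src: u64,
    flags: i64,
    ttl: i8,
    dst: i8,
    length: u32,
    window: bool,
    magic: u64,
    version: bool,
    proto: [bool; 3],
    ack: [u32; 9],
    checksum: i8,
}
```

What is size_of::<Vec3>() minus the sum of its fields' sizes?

16

0..8  src  (8B, 8-aligned)
8..16  flags  (8B, 8-aligned)
16..17  ttl  (1B, 1-aligned)
17..18  dst  (1B, 1-aligned)
18..20  -- padding (2B)
20..24  length  (4B, 4-aligned)
24..25  window  (1B, 1-aligned)
25..32  -- padding (7B)
32..40  magic  (8B, 8-aligned)
40..41  version  (1B, 1-aligned)
41..44  proto  (3B, 1-aligned)
44..80  ack  (36B, 4-aligned)
80..81  checksum  (1B, 1-aligned)
81..88  -- tail padding (7B)
sizeof = 88, alignof = 8
data bytes 72, size 88 → padding 16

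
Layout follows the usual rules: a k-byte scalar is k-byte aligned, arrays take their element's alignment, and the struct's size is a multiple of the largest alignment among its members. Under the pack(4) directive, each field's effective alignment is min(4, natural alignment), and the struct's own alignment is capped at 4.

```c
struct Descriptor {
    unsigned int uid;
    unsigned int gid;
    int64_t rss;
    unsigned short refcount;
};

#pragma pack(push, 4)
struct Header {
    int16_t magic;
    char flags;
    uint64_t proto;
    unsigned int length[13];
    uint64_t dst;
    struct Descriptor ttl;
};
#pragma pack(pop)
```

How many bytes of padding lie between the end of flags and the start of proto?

Descriptor: uid at 0 (size 4, align 4) → ends 4; gid at 4 (size 4, align 4) → ends 8; rss at 8 (size 8, align 8) → ends 16; refcount at 16 (size 2, align 2) → ends 18; tail pad 6 to reach multiple of 8; total 24 bytes, alignment 8
magic at 0 (size 2, align 2) → ends 2
flags at 2 (size 1, align 1) → ends 3
pad 1 to align 4 for proto
proto at 4 (size 8, align 4) → ends 12

1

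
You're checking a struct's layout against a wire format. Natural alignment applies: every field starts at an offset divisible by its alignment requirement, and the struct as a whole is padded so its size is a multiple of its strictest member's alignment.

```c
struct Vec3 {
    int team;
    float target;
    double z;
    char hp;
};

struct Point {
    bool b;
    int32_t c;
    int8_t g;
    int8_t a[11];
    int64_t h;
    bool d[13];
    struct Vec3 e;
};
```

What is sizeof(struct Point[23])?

Vec3: 0..4  team  (4B, 4-aligned); 4..8  target  (4B, 4-aligned); 8..16  z  (8B, 8-aligned); 16..17  hp  (1B, 1-aligned); 17..24  -- tail padding (7B); sizeof = 24, alignof = 8
0..1  b  (1B, 1-aligned)
1..4  -- padding (3B)
4..8  c  (4B, 4-aligned)
8..9  g  (1B, 1-aligned)
9..20  a  (11B, 1-aligned)
20..24  -- padding (4B)
24..32  h  (8B, 8-aligned)
32..45  d  (13B, 1-aligned)
45..48  -- padding (3B)
48..72  e  (24B, 8-aligned)
sizeof = 72, alignof = 8
array of 23: 23 × 72 = 1656

1656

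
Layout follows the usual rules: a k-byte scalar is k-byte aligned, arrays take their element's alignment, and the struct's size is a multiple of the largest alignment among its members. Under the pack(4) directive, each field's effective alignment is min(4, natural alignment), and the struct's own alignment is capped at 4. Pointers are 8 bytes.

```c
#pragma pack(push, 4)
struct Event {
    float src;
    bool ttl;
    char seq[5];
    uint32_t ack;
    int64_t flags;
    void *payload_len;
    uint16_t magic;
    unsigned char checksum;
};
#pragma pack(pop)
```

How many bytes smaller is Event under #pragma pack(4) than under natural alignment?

natural layout:
  src at 0 (size 4, align 4) → ends 4
  ttl at 4 (size 1, align 1) → ends 5
  seq at 5 (size 5, align 1) → ends 10
  pad 2 to align 4 for ack
  ack at 12 (size 4, align 4) → ends 16
  flags at 16 (size 8, align 8) → ends 24
  payload_len at 24 (size 8, align 8) → ends 32
  magic at 32 (size 2, align 2) → ends 34
  checksum at 34 (size 1, align 1) → ends 35
  tail pad 5 to reach multiple of 8
  total 40 bytes, alignment 8
packed(4) layout:
  src at 0 (size 4, align 4) → ends 4
  ttl at 4 (size 1, align 1) → ends 5
  seq at 5 (size 5, align 1) → ends 10
  pad 2 to align 4 for ack
  ack at 12 (size 4, align 4) → ends 16
  flags at 16 (size 8, align 4) → ends 24
  payload_len at 24 (size 8, align 4) → ends 32
  magic at 32 (size 2, align 2) → ends 34
  checksum at 34 (size 1, align 1) → ends 35
  tail pad 1 to reach multiple of 4
  total 36 bytes, alignment 4
40 − 36 = 4

4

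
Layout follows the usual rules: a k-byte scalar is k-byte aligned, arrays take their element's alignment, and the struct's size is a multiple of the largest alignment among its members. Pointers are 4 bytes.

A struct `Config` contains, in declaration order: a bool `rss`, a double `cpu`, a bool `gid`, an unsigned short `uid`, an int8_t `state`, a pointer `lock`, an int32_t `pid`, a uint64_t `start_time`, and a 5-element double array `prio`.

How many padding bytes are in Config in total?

0..1  rss  (1B, 1-aligned)
1..8  -- padding (7B)
8..16  cpu  (8B, 8-aligned)
16..17  gid  (1B, 1-aligned)
17..18  -- padding (1B)
18..20  uid  (2B, 2-aligned)
20..21  state  (1B, 1-aligned)
21..24  -- padding (3B)
24..28  lock  (4B, 4-aligned)
28..32  pid  (4B, 4-aligned)
32..40  start_time  (8B, 8-aligned)
40..80  prio  (40B, 8-aligned)
sizeof = 80, alignof = 8
data bytes 69, size 80 → padding 11

11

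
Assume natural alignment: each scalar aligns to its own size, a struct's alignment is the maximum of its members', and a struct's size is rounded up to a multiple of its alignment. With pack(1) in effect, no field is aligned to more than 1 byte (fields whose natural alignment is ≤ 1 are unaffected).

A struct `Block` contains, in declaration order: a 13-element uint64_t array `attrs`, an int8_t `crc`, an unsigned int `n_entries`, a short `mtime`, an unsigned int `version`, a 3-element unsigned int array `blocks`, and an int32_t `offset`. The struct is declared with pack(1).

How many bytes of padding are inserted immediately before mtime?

0

0..104  attrs  (104B, 1-aligned)
104..105  crc  (1B, 1-aligned)
105..109  n_entries  (4B, 1-aligned)
109..111  mtime  (2B, 1-aligned)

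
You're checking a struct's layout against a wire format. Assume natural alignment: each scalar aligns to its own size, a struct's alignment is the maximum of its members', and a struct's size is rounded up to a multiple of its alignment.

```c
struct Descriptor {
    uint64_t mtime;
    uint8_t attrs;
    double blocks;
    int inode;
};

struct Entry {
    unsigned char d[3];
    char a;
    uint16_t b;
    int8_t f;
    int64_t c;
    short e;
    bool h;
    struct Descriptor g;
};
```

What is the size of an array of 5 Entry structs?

280

Descriptor: @0: mtime [8B, align 8] → 8; @8: attrs [1B, align 1] → 9; +7 pad (align 8); @16: blocks [8B, align 8] → 24; @24: inode [4B, align 4] → 28; +4 tail pad (align 8); size 32, align 8
@0: d [3B, align 1] → 3
@3: a [1B, align 1] → 4
@4: b [2B, align 2] → 6
@6: f [1B, align 1] → 7
+1 pad (align 8)
@8: c [8B, align 8] → 16
@16: e [2B, align 2] → 18
@18: h [1B, align 1] → 19
+5 pad (align 8)
@24: g [32B, align 8] → 56
size 56, align 8
array of 5: 5 × 56 = 280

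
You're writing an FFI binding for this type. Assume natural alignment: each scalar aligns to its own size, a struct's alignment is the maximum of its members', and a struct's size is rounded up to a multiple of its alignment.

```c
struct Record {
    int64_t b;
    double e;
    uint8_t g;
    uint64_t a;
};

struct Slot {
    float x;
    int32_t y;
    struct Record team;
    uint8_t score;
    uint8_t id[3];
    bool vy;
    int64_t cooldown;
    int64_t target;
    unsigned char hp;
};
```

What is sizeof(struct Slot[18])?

1296

Record: b at 0 (size 8, align 8) → ends 8; e at 8 (size 8, align 8) → ends 16; g at 16 (size 1, align 1) → ends 17; pad 7 to align 8 for a; a at 24 (size 8, align 8) → ends 32; total 32 bytes, alignment 8
x at 0 (size 4, align 4) → ends 4
y at 4 (size 4, align 4) → ends 8
team at 8 (size 32, align 8) → ends 40
score at 40 (size 1, align 1) → ends 41
id at 41 (size 3, align 1) → ends 44
vy at 44 (size 1, align 1) → ends 45
pad 3 to align 8 for cooldown
cooldown at 48 (size 8, align 8) → ends 56
target at 56 (size 8, align 8) → ends 64
hp at 64 (size 1, align 1) → ends 65
tail pad 7 to reach multiple of 8
total 72 bytes, alignment 8
array of 18: 18 × 72 = 1296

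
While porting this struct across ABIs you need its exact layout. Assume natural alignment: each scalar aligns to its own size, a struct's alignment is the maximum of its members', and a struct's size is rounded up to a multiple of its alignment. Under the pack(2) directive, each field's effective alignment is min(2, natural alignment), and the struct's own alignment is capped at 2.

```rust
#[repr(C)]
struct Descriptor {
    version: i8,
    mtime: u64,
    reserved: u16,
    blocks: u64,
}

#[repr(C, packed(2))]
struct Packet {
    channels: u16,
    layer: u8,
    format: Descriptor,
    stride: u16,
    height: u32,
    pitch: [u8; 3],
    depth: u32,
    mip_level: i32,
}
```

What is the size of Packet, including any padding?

Descriptor: @0: version [1B, align 1] → 1; +7 pad (align 8); @8: mtime [8B, align 8] → 16; @16: reserved [2B, align 2] → 18; +6 pad (align 8); @24: blocks [8B, align 8] → 32; size 32, align 8
@0: channels [2B, align 2] → 2
@2: layer [1B, align 1] → 3
+1 pad (align 2)
@4: format [32B, align 2] → 36
@36: stride [2B, align 2] → 38
@38: height [4B, align 2] → 42
@42: pitch [3B, align 1] → 45
+1 pad (align 2)
@46: depth [4B, align 2] → 50
@50: mip_level [4B, align 2] → 54
size 54, align 2

54 bytes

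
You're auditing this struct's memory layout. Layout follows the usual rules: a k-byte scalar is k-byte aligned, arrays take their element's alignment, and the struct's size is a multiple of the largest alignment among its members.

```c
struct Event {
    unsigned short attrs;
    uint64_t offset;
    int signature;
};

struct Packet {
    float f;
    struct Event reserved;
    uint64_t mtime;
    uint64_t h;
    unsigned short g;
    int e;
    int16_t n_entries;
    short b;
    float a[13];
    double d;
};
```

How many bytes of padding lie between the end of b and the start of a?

0

Event: 0..2  attrs  (2B, 2-aligned); 2..8  -- padding (6B); 8..16  offset  (8B, 8-aligned); 16..20  signature  (4B, 4-aligned); 20..24  -- tail padding (4B); sizeof = 24, alignof = 8
0..4  f  (4B, 4-aligned)
4..8  -- padding (4B)
8..32  reserved  (24B, 8-aligned)
32..40  mtime  (8B, 8-aligned)
40..48  h  (8B, 8-aligned)
48..50  g  (2B, 2-aligned)
50..52  -- padding (2B)
52..56  e  (4B, 4-aligned)
56..58  n_entries  (2B, 2-aligned)
58..60  b  (2B, 2-aligned)
60..112  a  (52B, 4-aligned)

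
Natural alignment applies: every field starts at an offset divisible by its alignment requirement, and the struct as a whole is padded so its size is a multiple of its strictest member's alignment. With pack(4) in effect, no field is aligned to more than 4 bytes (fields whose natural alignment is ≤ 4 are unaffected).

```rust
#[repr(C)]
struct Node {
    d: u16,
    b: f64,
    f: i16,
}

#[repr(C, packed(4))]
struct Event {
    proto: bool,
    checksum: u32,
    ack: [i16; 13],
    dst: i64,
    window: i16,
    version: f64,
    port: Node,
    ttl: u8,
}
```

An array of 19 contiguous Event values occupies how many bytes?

Node: 0..2  d  (2B, 2-aligned); 2..8  -- padding (6B); 8..16  b  (8B, 8-aligned); 16..18  f  (2B, 2-aligned); 18..24  -- tail padding (6B); sizeof = 24, alignof = 8
0..1  proto  (1B, 1-aligned)
1..4  -- padding (3B)
4..8  checksum  (4B, 4-aligned)
8..34  ack  (26B, 2-aligned)
34..36  -- padding (2B)
36..44  dst  (8B, 4-aligned)
44..46  window  (2B, 2-aligned)
46..48  -- padding (2B)
48..56  version  (8B, 4-aligned)
56..80  port  (24B, 4-aligned)
80..81  ttl  (1B, 1-aligned)
81..84  -- tail padding (3B)
sizeof = 84, alignof = 4
array of 19: 19 × 84 = 1596

1596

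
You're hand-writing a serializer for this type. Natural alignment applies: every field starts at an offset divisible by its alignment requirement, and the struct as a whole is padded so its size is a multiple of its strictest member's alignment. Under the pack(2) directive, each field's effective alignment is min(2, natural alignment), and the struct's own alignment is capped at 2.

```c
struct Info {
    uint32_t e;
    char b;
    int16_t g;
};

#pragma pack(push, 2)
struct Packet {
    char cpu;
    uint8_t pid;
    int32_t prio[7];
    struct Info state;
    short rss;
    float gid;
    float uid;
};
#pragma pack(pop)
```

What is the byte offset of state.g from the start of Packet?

Info: e at 0 (size 4, align 4) → ends 4; b at 4 (size 1, align 1) → ends 5; pad 1 to align 2 for g; g at 6 (size 2, align 2) → ends 8; total 8 bytes, alignment 4
cpu at 0 (size 1, align 1) → ends 1
pid at 1 (size 1, align 1) → ends 2
prio at 2 (size 28, align 2) → ends 30
state at 30 (size 8, align 2) → ends 38
within Info: g at 6
30 + 6 = 36

36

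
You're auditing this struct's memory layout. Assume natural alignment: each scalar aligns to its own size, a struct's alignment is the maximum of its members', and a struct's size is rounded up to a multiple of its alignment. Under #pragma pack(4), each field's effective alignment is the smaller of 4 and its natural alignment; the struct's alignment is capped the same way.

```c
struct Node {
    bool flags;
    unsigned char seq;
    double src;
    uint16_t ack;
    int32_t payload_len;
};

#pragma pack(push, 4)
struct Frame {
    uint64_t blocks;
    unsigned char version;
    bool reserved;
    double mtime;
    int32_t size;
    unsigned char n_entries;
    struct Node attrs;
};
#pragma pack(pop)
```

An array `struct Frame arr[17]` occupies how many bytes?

Node: @0: flags [1B, align 1] → 1; @1: seq [1B, align 1] → 2; +6 pad (align 8); @8: src [8B, align 8] → 16; @16: ack [2B, align 2] → 18; +2 pad (align 4); @20: payload_len [4B, align 4] → 24; size 24, align 8
@0: blocks [8B, align 4] → 8
@8: version [1B, align 1] → 9
@9: reserved [1B, align 1] → 10
+2 pad (align 4)
@12: mtime [8B, align 4] → 20
@20: size [4B, align 4] → 24
@24: n_entries [1B, align 1] → 25
+3 pad (align 4)
@28: attrs [24B, align 4] → 52
size 52, align 4
array of 17: 17 × 52 = 884

884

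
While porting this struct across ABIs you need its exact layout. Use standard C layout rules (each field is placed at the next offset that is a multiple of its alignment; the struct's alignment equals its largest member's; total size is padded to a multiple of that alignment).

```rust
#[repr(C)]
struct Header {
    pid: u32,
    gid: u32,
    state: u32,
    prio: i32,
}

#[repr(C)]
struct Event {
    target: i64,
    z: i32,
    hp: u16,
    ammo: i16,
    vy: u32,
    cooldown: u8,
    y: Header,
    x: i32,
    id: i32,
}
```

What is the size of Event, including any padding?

48

Header: @0: pid [4B, align 4] → 4; @4: gid [4B, align 4] → 8; @8: state [4B, align 4] → 12; @12: prio [4B, align 4] → 16; size 16, align 4
@0: target [8B, align 8] → 8
@8: z [4B, align 4] → 12
@12: hp [2B, align 2] → 14
@14: ammo [2B, align 2] → 16
@16: vy [4B, align 4] → 20
@20: cooldown [1B, align 1] → 21
+3 pad (align 4)
@24: y [16B, align 4] → 40
@40: x [4B, align 4] → 44
@44: id [4B, align 4] → 48
size 48, align 8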